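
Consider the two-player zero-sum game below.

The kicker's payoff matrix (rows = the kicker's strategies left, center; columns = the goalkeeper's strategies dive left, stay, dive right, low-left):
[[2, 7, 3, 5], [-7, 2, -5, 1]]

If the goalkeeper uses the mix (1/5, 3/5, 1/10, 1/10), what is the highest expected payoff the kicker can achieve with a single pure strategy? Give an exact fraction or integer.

27/5

left: (2)·(1/5) + (7)·(3/5) + (3)·(1/10) + (5)·(1/10) = 27/5.
center: (-7)·(1/5) + (2)·(3/5) + (-5)·(1/10) + (1)·(1/10) = -3/5.
The best pure response is left with expected payoff 27/5.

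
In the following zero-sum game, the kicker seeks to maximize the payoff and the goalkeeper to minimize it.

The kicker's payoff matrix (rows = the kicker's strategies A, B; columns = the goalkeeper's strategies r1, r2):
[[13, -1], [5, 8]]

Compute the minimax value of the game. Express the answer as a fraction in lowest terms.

Row minima are -1 and 5, so the kicker's maximin is 5; column maxima are 13 and 8, so the goalkeeper's minimax is 8. These differ, so the equilibrium is in mixed strategies.
Let the kicker play A with probability p. The goalkeeper is indifferent when 13p + 5(1−p) = −p + 8(1−p), giving p = 3/17.
Let the goalkeeper play r1 with probability q. The kicker is indifferent when 13q − (1−q) = 5q + 8(1−q), giving q = 9/17.
The value is 13·(9/17) + (-1)·(8/17) = 109/17.

109/17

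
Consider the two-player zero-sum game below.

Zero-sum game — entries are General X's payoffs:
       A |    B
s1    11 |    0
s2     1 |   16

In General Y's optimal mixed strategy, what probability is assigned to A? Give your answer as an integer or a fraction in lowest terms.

Row minima are 0 and 1, so General X's maximin is 1; column maxima are 11 and 16, so General Y's minimax is 11. These differ, so the equilibrium is in mixed strategies.
Let General Y play A with probability q. General X is indifferent when 11q = q + 16(1−q), giving q = 8/13.

8/13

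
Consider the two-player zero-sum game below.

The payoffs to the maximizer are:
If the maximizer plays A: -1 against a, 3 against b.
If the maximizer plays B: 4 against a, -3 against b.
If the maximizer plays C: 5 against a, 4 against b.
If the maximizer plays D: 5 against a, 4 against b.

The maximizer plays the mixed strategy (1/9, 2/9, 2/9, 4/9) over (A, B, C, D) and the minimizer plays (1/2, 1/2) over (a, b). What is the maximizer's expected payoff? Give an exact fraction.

Against (1/2, 1/2), each row's expected payoff is A: 1; B: 1/2; C: 9/2; D: 9/2.
Taking the (1/9, 2/9, 2/9, 4/9)-weighted average: (1/9)·(1) + (2/9)·(1/2) + (2/9)·(9/2) + (4/9)·(9/2) = 29/9.

29/9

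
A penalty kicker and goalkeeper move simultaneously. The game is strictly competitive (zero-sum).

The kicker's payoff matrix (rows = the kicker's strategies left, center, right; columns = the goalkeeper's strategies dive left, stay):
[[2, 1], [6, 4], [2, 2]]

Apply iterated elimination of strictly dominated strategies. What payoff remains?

4

Row right is strictly dominated by row center (6>2, 4>2); eliminate right.
Column dive left is strictly dominated by stay for the goalkeeper (1<2, 4<6); eliminate dive left.
Row left is strictly dominated by row center (4>1); eliminate left.
Only (center, stay) remains, with payoff 4.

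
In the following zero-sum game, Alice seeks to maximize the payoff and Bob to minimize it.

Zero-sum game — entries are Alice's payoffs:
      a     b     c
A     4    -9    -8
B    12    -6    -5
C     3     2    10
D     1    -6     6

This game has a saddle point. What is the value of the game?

2

Row minima: -9, -6, 2, -6 → Alice's maximin is 2.
Column maxima: 12, 2, 10 → Bob's minimax is 2.
They coincide at (C, b), so the value is 2.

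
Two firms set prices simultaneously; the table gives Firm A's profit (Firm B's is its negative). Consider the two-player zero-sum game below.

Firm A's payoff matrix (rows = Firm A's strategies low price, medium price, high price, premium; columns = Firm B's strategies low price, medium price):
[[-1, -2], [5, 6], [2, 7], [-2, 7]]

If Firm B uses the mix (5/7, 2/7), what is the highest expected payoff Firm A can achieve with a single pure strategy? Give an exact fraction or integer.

37/7

low price: (-1)·(5/7) + (-2)·(2/7) = -9/7.
medium price: (5)·(5/7) + (6)·(2/7) = 37/7.
high price: (2)·(5/7) + (7)·(2/7) = 24/7.
premium: (-2)·(5/7) + (7)·(2/7) = 4/7.
The best pure response is medium price with expected payoff 37/7.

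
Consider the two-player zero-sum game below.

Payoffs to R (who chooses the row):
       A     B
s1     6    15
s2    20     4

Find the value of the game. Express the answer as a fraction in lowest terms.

Row minima are 6 and 4, so R's maximin is 6; column maxima are 20 and 15, so C's minimax is 15. These differ, so the equilibrium is in mixed strategies.
Let R play s1 with probability p. C is indifferent when 6p + 20(1−p) = 15p + 4(1−p), giving p = 16/25.
Let C play A with probability q. R is indifferent when 6q + 15(1−q) = 20q + 4(1−q), giving q = 11/25.
The value is 6·(11/25) + (15)·(14/25) = 276/25.

276/25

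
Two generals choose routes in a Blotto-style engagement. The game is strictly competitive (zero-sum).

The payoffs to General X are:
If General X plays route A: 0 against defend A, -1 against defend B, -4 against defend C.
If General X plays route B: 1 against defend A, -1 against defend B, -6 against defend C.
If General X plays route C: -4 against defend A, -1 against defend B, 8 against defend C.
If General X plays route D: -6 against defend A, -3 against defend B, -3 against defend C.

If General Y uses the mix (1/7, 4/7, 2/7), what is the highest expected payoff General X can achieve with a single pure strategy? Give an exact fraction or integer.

8/7

route A: (0)·(1/7) + (-1)·(4/7) + (-4)·(2/7) = -12/7.
route B: (1)·(1/7) + (-1)·(4/7) + (-6)·(2/7) = -15/7.
route C: (-4)·(1/7) + (-1)·(4/7) + (8)·(2/7) = 8/7.
route D: (-6)·(1/7) + (-3)·(4/7) + (-3)·(2/7) = -24/7.
The best pure response is route C with expected payoff 8/7.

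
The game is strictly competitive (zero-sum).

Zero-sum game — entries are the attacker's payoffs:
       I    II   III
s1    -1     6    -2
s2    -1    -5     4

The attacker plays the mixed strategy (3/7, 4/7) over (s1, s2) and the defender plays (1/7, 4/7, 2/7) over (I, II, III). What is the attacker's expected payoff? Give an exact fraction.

Against (1/7, 4/7, 2/7), each row's expected payoff is s1: 19/7; s2: -13/7.
Taking the (3/7, 4/7)-weighted average: (3/7)·(19/7) + (4/7)·(-13/7) = 5/49.

5/49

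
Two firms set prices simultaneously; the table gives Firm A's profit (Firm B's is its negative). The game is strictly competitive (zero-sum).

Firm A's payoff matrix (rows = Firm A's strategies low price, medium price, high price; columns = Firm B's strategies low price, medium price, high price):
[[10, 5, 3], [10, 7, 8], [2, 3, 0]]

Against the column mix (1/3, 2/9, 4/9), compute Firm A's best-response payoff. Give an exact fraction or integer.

76/9

low price: (10)·(1/3) + (5)·(2/9) + (3)·(4/9) = 52/9.
medium price: (10)·(1/3) + (7)·(2/9) + (8)·(4/9) = 76/9.
high price: (2)·(1/3) + (3)·(2/9) + (0)·(4/9) = 4/3.
The best pure response is medium price with expected payoff 76/9.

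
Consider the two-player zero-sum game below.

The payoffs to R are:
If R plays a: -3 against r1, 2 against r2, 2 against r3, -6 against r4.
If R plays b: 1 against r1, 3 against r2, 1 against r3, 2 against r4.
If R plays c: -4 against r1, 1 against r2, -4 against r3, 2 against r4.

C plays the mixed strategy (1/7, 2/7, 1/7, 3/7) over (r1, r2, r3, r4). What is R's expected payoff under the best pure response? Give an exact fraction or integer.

2

a: (-3)·(1/7) + (2)·(2/7) + (2)·(1/7) + (-6)·(3/7) = -15/7.
b: (1)·(1/7) + (3)·(2/7) + (1)·(1/7) + (2)·(3/7) = 2.
c: (-4)·(1/7) + (1)·(2/7) + (-4)·(1/7) + (2)·(3/7) = 0.
The best pure response is b with expected payoff 2.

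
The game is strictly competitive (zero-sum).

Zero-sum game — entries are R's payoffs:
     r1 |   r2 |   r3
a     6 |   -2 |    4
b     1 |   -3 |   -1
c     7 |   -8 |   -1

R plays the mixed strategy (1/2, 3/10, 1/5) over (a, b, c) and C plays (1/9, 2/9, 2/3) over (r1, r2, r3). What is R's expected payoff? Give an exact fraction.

Against (1/9, 2/9, 2/3), each row's expected payoff is a: 26/9; b: -11/9; c: -5/3.
Taking the (1/2, 3/10, 1/5)-weighted average: (1/2)·(26/9) + (3/10)·(-11/9) + (1/5)·(-5/3) = 67/90.

67/90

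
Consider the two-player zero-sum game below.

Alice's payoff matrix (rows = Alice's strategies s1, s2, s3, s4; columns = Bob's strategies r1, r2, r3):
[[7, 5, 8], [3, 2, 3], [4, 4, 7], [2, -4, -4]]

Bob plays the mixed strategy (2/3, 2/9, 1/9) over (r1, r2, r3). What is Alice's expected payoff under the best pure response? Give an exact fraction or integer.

s1: (7)·(2/3) + (5)·(2/9) + (8)·(1/9) = 20/3.
s2: (3)·(2/3) + (2)·(2/9) + (3)·(1/9) = 25/9.
s3: (4)·(2/3) + (4)·(2/9) + (7)·(1/9) = 13/3.
s4: (2)·(2/3) + (-4)·(2/9) + (-4)·(1/9) = 0.
The best pure response is s1 with expected payoff 20/3.

20/3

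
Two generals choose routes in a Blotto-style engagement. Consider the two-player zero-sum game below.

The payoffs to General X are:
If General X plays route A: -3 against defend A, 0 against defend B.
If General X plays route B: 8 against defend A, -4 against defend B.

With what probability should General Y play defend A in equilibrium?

Row minima are -3 and -4, so General X's maximin is -3; column maxima are 8 and 0, so General Y's minimax is 0. These differ, so the equilibrium is in mixed strategies.
Let General Y play defend A with probability q. General X is indifferent when −3q = 8q − 4(1−q), giving q = 4/15.

4/15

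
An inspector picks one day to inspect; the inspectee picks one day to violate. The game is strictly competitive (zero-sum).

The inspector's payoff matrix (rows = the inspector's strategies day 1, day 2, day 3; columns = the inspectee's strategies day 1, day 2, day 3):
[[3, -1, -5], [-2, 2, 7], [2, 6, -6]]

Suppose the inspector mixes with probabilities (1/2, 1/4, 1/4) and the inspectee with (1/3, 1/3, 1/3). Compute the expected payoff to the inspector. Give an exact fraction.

Against (1/3, 1/3, 1/3), each row's expected payoff is day 1: -1; day 2: 7/3; day 3: 2/3.
Taking the (1/2, 1/4, 1/4)-weighted average: (1/2)·(-1) + (1/4)·(7/3) + (1/4)·(2/3) = 1/4.

1/4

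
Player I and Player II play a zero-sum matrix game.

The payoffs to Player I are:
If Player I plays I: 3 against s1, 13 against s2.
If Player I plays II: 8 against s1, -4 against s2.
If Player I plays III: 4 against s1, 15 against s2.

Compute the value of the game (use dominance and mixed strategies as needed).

Row I is strictly dominated by row III, so Player I never plays it.
The remaining 2×2 game on (II, III) × (s1, s2) has no saddle point. Let Player I play II with probability p; indifference gives 8p + 4(1−p) = −4p + 15(1−p), so p = 11/23.
Similarly Player II's optimal q on s1 is 19/23, and the value is 8·(19/23) + (-4)·(4/23) = 136/23.

136/23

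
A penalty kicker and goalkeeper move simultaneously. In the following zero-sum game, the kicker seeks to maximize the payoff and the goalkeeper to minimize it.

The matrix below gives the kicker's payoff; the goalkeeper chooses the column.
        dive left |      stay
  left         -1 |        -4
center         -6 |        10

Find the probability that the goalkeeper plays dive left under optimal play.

Row minima are -4 and -6, so the kicker's maximin is -4; column maxima are -1 and 10, so the goalkeeper's minimax is -1. These differ, so the equilibrium is in mixed strategies.
Let the goalkeeper play dive left with probability q. The kicker is indifferent when −q − 4(1−q) = −6q + 10(1−q), giving q = 14/19.

14/19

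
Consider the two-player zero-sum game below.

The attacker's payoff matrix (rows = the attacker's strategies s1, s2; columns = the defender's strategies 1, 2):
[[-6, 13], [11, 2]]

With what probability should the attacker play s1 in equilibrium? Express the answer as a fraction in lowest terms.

9/28

Row minima are -6 and 2, so the attacker's maximin is 2; column maxima are 11 and 13, so the defender's minimax is 11. These differ, so the equilibrium is in mixed strategies.
Let the attacker play s1 with probability p. The defender is indifferent when −6p + 11(1−p) = 13p + 2(1−p), giving p = 9/28.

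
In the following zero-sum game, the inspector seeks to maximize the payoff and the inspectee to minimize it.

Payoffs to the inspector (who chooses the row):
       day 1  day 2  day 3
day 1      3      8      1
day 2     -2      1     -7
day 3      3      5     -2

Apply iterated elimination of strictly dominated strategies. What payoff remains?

1

Row day 2 is strictly dominated by row day 1 (3>-2, 8>1, 1>-7); eliminate day 2.
Column day 1 is strictly dominated by day 3 for the inspectee (1<3, -2<3); eliminate day 1.
Row day 3 is strictly dominated by row day 1 (8>5, 1>-2); eliminate day 3.
Column day 2 is strictly dominated by day 3 for the inspectee (1<8); eliminate day 2.
Only (day 1, day 3) remains, with payoff 1.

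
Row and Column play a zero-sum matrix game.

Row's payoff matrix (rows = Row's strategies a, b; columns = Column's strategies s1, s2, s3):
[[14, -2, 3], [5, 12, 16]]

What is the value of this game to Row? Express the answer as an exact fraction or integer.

178/23

Column s3 is strictly dominated by s2 for Column (it gives Row more in every row).
The remaining 2×2 game on (a, b) × (s1, s2) has no saddle point. Let Row play a with probability p; indifference gives 14p + 5(1−p) = −2p + 12(1−p), so p = 7/23.
Similarly Column's optimal q on s1 is 14/23, and the value is 14·(14/23) + (-2)·(9/23) = 178/23.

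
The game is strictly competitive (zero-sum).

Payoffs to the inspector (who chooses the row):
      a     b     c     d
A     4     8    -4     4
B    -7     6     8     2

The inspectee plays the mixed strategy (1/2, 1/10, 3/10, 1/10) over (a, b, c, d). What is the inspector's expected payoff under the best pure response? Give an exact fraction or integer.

A: (4)·(1/2) + (8)·(1/10) + (-4)·(3/10) + (4)·(1/10) = 2.
B: (-7)·(1/2) + (6)·(1/10) + (8)·(3/10) + (2)·(1/10) = -3/10.
The best pure response is A with expected payoff 2.

2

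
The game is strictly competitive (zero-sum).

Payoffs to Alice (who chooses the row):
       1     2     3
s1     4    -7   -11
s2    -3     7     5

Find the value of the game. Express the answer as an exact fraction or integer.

Column 2 is strictly dominated by 3 for Bob (it gives Alice more in every row).
The remaining 2×2 game on (s1, s2) × (1, 3) has no saddle point. Let Alice play s1 with probability p; indifference gives 4p − 3(1−p) = −11p + 5(1−p), so p = 8/23.
Similarly Bob's optimal q on 1 is 16/23, and the value is 4·(16/23) + (-11)·(7/23) = -13/23.

-13/23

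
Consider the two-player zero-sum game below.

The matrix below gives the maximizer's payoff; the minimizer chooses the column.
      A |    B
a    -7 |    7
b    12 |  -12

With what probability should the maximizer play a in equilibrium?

Row minima are -7 and -12, so the maximizer's maximin is -7; column maxima are 12 and 7, so the minimizer's minimax is 7. These differ, so the equilibrium is in mixed strategies.
Let the maximizer play a with probability p. The minimizer is indifferent when −7p + 12(1−p) = 7p − 12(1−p), giving p = 12/19.

12/19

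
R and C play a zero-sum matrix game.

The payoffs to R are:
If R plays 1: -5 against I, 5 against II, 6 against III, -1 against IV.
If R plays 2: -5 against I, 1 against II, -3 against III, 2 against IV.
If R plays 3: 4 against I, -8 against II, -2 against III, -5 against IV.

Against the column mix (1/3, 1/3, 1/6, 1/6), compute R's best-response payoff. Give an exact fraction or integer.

5/6

1: (-5)·(1/3) + (5)·(1/3) + (6)·(1/6) + (-1)·(1/6) = 5/6.
2: (-5)·(1/3) + (1)·(1/3) + (-3)·(1/6) + (2)·(1/6) = -3/2.
3: (4)·(1/3) + (-8)·(1/3) + (-2)·(1/6) + (-5)·(1/6) = -5/2.
The best pure response is 1 with expected payoff 5/6.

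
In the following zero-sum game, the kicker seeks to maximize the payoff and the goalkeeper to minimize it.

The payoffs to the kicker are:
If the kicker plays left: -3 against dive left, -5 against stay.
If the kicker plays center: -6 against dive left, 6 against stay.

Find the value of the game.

Row minima are -5 and -6, so the kicker's maximin is -5; column maxima are -3 and 6, so the goalkeeper's minimax is -3. These differ, so the equilibrium is in mixed strategies.
Let the kicker play left with probability p. The goalkeeper is indifferent when −3p − 6(1−p) = −5p + 6(1−p), giving p = 6/7.
Let the goalkeeper play dive left with probability q. The kicker is indifferent when −3q − 5(1−q) = −6q + 6(1−q), giving q = 11/14.
The value is -3·(11/14) + (-5)·(3/14) = -24/7.

-24/7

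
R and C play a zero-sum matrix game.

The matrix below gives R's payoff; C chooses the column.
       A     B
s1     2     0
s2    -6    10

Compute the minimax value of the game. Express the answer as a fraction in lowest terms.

10/9

Row minima are 0 and -6, so R's maximin is 0; column maxima are 2 and 10, so C's minimax is 2. These differ, so the equilibrium is in mixed strategies.
Let R play s1 with probability p. C is indifferent when 2p − 6(1−p) = 10(1−p), giving p = 8/9.
Let C play A with probability q. R is indifferent when 2q = −6q + 10(1−q), giving q = 5/9.
The value is 2·(5/9) + (0)·(4/9) = 10/9.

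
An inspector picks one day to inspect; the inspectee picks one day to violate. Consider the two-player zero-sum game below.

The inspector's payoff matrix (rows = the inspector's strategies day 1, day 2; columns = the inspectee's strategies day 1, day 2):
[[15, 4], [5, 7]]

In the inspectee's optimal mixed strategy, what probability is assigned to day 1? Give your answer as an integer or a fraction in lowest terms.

3/13

Row minima are 4 and 5, so the inspector's maximin is 5; column maxima are 15 and 7, so the inspectee's minimax is 7. These differ, so the equilibrium is in mixed strategies.
Let the inspectee play day 1 with probability q. The inspector is indifferent when 15q + 4(1−q) = 5q + 7(1−q), giving q = 3/13.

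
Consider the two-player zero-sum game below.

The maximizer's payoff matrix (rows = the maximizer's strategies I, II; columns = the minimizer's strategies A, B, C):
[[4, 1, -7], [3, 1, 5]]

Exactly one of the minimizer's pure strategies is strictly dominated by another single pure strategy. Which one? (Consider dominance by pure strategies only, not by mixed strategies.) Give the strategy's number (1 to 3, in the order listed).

The minimizer prefers columns that give the maximizer less. Compare A with B: 1 < 4, 1 < 3.
So B strictly dominates A for the minimizer; A is strictly dominated.

1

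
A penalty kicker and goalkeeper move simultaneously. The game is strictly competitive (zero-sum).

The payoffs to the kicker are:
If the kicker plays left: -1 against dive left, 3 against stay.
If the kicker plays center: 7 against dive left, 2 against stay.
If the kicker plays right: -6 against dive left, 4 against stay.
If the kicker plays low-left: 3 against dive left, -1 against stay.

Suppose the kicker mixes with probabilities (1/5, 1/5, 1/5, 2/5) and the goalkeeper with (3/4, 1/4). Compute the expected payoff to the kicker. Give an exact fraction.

5/4

Against (3/4, 1/4), each row's expected payoff is left: 0; center: 23/4; right: -7/2; low-left: 2.
Taking the (1/5, 1/5, 1/5, 2/5)-weighted average: (1/5)·(0) + (1/5)·(23/4) + (1/5)·(-7/2) + (2/5)·(2) = 5/4.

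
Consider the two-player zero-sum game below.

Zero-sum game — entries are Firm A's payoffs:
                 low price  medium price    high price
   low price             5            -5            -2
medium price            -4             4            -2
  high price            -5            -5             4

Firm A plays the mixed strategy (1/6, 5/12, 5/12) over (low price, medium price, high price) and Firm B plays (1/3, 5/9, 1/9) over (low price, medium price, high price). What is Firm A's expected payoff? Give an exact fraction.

Against (1/3, 5/9, 1/9), each row's expected payoff is low price: -4/3; medium price: 2/3; high price: -4.
Taking the (1/6, 5/12, 5/12)-weighted average: (1/6)·(-4/3) + (5/12)·(2/3) + (5/12)·(-4) = -29/18.

-29/18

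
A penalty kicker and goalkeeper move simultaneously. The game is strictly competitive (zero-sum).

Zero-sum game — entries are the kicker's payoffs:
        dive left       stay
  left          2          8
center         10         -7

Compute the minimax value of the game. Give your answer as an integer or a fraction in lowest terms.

Row minima are 2 and -7, so the kicker's maximin is 2; column maxima are 10 and 8, so the goalkeeper's minimax is 8. These differ, so the equilibrium is in mixed strategies.
Let the kicker play left with probability p. The goalkeeper is indifferent when 2p + 10(1−p) = 8p − 7(1−p), giving p = 17/23.
Let the goalkeeper play dive left with probability q. The kicker is indifferent when 2q + 8(1−q) = 10q − 7(1−q), giving q = 15/23.
The value is 2·(15/23) + (8)·(8/23) = 94/23.

94/23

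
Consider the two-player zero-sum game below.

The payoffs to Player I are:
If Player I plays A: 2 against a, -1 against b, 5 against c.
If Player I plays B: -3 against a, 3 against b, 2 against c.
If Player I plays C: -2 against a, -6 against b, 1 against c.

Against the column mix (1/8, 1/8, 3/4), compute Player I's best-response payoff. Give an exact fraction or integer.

A: (2)·(1/8) + (-1)·(1/8) + (5)·(3/4) = 31/8.
B: (-3)·(1/8) + (3)·(1/8) + (2)·(3/4) = 3/2.
C: (-2)·(1/8) + (-6)·(1/8) + (1)·(3/4) = -1/4.
The best pure response is A with expected payoff 31/8.

31/8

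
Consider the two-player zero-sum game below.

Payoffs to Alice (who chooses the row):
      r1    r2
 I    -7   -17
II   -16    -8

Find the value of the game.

Row minima are -17 and -16, so Alice's maximin is -16; column maxima are -7 and -8, so Bob's minimax is -8. These differ, so the equilibrium is in mixed strategies.
Let Alice play I with probability p. Bob is indifferent when −7p − 16(1−p) = −17p − 8(1−p), giving p = 4/9.
Let Bob play r1 with probability q. Alice is indifferent when −7q − 17(1−q) = −16q − 8(1−q), giving q = 1/2.
The value is -7·(1/2) + (-17)·(1/2) = -12.

-12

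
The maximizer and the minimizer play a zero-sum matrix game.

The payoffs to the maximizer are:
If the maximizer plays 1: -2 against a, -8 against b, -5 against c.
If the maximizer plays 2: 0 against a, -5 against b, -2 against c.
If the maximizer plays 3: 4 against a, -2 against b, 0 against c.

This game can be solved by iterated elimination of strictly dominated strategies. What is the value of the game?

Column a is strictly dominated by b for the minimizer (-8<-2, -5<0, -2<4); eliminate a.
Row 2 is strictly dominated by row 3 (-2>-5, 0>-2); eliminate 2.
Row 1 is strictly dominated by row 3 (-2>-8, 0>-5); eliminate 1.
Column c is strictly dominated by b for the minimizer (-2<0); eliminate c.
Only (3, b) remains, with payoff -2.

-2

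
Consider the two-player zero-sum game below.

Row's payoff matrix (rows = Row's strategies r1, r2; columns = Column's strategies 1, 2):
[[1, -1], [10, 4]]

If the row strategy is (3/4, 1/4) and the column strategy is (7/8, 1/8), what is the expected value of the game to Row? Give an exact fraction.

23/8

Against (7/8, 1/8), each row's expected payoff is r1: 3/4; r2: 37/4.
Taking the (3/4, 1/4)-weighted average: (3/4)·(3/4) + (1/4)·(37/4) = 23/8.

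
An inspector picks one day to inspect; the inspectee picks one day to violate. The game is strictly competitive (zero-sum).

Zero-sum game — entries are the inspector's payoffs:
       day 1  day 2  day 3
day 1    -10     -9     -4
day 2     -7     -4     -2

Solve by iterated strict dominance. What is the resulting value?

-7

Column day 2 is strictly dominated by day 1 for the inspectee (-10<-9, -7<-4); eliminate day 2.
Row day 1 is strictly dominated by row day 2 (-7>-10, -2>-4); eliminate day 1.
Column day 3 is strictly dominated by day 1 for the inspectee (-7<-2); eliminate day 3.
Only (day 2, day 1) remains, with payoff -7.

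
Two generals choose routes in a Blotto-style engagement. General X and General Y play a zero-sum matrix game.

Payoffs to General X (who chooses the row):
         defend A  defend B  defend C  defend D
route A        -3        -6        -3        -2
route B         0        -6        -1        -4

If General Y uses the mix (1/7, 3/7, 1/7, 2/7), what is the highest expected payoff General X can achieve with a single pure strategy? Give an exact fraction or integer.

route A: (-3)·(1/7) + (-6)·(3/7) + (-3)·(1/7) + (-2)·(2/7) = -4.
route B: (0)·(1/7) + (-6)·(3/7) + (-1)·(1/7) + (-4)·(2/7) = -27/7.
The best pure response is route B with expected payoff -27/7.

-27/7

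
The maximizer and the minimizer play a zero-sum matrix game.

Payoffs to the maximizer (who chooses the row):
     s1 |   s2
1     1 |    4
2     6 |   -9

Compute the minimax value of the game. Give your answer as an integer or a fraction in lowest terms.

11/6

Row minima are 1 and -9, so the maximizer's maximin is 1; column maxima are 6 and 4, so the minimizer's minimax is 4. These differ, so the equilibrium is in mixed strategies.
Let the maximizer play 1 with probability p. The minimizer is indifferent when p + 6(1−p) = 4p − 9(1−p), giving p = 5/6.
Let the minimizer play s1 with probability q. The maximizer is indifferent when q + 4(1−q) = 6q − 9(1−q), giving q = 13/18.
The value is 1·(13/18) + (4)·(5/18) = 11/6.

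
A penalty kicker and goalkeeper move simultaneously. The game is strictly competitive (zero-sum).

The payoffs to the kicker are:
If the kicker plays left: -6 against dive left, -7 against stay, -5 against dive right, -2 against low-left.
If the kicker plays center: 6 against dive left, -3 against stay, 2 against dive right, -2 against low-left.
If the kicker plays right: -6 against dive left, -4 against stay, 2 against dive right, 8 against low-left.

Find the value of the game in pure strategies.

Row minima: -7, -3, -6 → the kicker's maximin is -3.
Column maxima: 6, -3, 2, 8 → the goalkeeper's minimax is -3.
They coincide at (center, stay), so the value is -3.

-3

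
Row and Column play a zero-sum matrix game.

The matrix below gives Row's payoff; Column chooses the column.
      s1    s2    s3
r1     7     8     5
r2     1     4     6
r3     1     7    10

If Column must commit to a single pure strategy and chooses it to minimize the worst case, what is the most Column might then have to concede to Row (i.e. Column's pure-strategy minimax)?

7

The worst case (largest entry) in each column is s1: 7, s2: 8, s3: 10.
The best (smallest) of these is 7.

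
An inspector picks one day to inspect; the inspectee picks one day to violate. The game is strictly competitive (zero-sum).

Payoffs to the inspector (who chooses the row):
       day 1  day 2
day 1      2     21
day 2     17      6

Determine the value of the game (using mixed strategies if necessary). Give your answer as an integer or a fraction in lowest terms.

Row minima are 2 and 6, so the inspector's maximin is 6; column maxima are 17 and 21, so the inspectee's minimax is 17. These differ, so the equilibrium is in mixed strategies.
Let the inspector play day 1 with probability p. The inspectee is indifferent when 2p + 17(1−p) = 21p + 6(1−p), giving p = 11/30.
Let the inspectee play day 1 with probability q. The inspector is indifferent when 2q + 21(1−q) = 17q + 6(1−q), giving q = 1/2.
The value is 2·(1/2) + (21)·(1/2) = 23/2.

23/2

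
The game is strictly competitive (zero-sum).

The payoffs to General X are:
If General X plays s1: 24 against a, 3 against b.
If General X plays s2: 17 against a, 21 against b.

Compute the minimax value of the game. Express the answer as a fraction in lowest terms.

453/25

Row minima are 3 and 17, so General X's maximin is 17; column maxima are 24 and 21, so General Y's minimax is 21. These differ, so the equilibrium is in mixed strategies.
Let General X play s1 with probability p. General Y is indifferent when 24p + 17(1−p) = 3p + 21(1−p), giving p = 4/25.
Let General Y play a with probability q. General X is indifferent when 24q + 3(1−q) = 17q + 21(1−q), giving q = 18/25.
The value is 24·(18/25) + (3)·(7/25) = 453/25.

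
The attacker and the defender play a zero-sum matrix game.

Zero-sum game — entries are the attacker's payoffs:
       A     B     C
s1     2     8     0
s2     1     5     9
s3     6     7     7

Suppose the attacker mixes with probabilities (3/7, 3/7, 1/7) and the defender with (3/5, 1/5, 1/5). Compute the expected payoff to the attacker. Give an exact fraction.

25/7

Against (3/5, 1/5, 1/5), each row's expected payoff is s1: 14/5; s2: 17/5; s3: 32/5.
Taking the (3/7, 3/7, 1/7)-weighted average: (3/7)·(14/5) + (3/7)·(17/5) + (1/7)·(32/5) = 25/7.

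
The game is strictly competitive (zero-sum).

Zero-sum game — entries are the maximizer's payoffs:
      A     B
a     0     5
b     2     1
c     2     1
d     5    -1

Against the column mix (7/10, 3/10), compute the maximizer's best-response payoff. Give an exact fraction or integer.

16/5

a: (0)·(7/10) + (5)·(3/10) = 3/2.
b: (2)·(7/10) + (1)·(3/10) = 17/10.
c: (2)·(7/10) + (1)·(3/10) = 17/10.
d: (5)·(7/10) + (-1)·(3/10) = 16/5.
The best pure response is d with expected payoff 16/5.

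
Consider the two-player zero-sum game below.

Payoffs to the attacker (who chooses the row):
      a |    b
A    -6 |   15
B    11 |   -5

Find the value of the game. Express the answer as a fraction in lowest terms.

135/37

Row minima are -6 and -5, so the attacker's maximin is -5; column maxima are 11 and 15, so the defender's minimax is 11. These differ, so the equilibrium is in mixed strategies.
Let the attacker play A with probability p. The defender is indifferent when −6p + 11(1−p) = 15p − 5(1−p), giving p = 16/37.
Let the defender play a with probability q. The attacker is indifferent when −6q + 15(1−q) = 11q − 5(1−q), giving q = 20/37.
The value is -6·(20/37) + (15)·(17/37) = 135/37.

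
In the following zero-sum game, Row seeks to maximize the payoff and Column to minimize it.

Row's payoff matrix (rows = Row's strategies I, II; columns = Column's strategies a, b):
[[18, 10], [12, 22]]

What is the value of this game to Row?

Row minima are 10 and 12, so Row's maximin is 12; column maxima are 18 and 22, so Column's minimax is 18. These differ, so the equilibrium is in mixed strategies.
Let Row play I with probability p. Column is indifferent when 18p + 12(1−p) = 10p + 22(1−p), giving p = 5/9.
Let Column play a with probability q. Row is indifferent when 18q + 10(1−q) = 12q + 22(1−q), giving q = 2/3.
The value is 18·(2/3) + (10)·(1/3) = 46/3.

46/3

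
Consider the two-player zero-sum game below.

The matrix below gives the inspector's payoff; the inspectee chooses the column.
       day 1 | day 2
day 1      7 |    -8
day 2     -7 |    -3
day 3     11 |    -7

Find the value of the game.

-41/11

Row day 1 is strictly dominated by row day 3, so the inspector never plays it.
The remaining 2×2 game on (day 2, day 3) × (day 1, day 2) has no saddle point. Let the inspector play day 2 with probability p; indifference gives −7p + 11(1−p) = −3p − 7(1−p), so p = 9/11.
Similarly the inspectee's optimal q on day 1 is 2/11, and the value is -7·(2/11) + (-3)·(9/11) = -41/11.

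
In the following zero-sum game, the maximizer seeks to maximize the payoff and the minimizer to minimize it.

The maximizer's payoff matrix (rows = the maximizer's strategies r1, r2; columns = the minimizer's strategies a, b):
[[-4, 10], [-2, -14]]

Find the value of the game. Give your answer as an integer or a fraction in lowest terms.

Row minima are -4 and -14, so the maximizer's maximin is -4; column maxima are -2 and 10, so the minimizer's minimax is -2. These differ, so the equilibrium is in mixed strategies.
Let the maximizer play r1 with probability p. The minimizer is indifferent when −4p − 2(1−p) = 10p − 14(1−p), giving p = 6/13.
Let the minimizer play a with probability q. The maximizer is indifferent when −4q + 10(1−q) = −2q − 14(1−q), giving q = 12/13.
The value is -4·(12/13) + (10)·(1/13) = -38/13.

-38/13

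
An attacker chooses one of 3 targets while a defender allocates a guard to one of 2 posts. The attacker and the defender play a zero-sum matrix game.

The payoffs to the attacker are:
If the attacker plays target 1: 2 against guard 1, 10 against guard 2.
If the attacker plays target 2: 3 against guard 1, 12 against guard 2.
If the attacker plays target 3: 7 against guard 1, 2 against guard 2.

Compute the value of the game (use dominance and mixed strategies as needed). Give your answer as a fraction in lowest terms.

39/7

Row target 1 is strictly dominated by row target 2, so the attacker never plays it.
The remaining 2×2 game on (target 2, target 3) × (guard 1, guard 2) has no saddle point. Let the attacker play target 2 with probability p; indifference gives 3p + 7(1−p) = 12p + 2(1−p), so p = 5/14.
Similarly the defender's optimal q on guard 1 is 5/7, and the value is 3·(5/7) + (12)·(2/7) = 39/7.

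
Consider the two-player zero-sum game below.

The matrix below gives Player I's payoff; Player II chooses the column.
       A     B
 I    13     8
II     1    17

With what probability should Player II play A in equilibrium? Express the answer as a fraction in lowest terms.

3/7

Row minima are 8 and 1, so Player I's maximin is 8; column maxima are 13 and 17, so Player II's minimax is 13. These differ, so the equilibrium is in mixed strategies.
Let Player II play A with probability q. Player I is indifferent when 13q + 8(1−q) = q + 17(1−q), giving q = 3/7.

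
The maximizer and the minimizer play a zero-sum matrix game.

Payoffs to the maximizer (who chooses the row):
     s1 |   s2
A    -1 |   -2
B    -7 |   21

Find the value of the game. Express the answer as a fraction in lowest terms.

Row minima are -2 and -7, so the maximizer's maximin is -2; column maxima are -1 and 21, so the minimizer's minimax is -1. These differ, so the equilibrium is in mixed strategies.
Let the maximizer play A with probability p. The minimizer is indifferent when −p − 7(1−p) = −2p + 21(1−p), giving p = 28/29.
Let the minimizer play s1 with probability q. The maximizer is indifferent when −q − 2(1−q) = −7q + 21(1−q), giving q = 23/29.
The value is -1·(23/29) + (-2)·(6/29) = -35/29.

-35/29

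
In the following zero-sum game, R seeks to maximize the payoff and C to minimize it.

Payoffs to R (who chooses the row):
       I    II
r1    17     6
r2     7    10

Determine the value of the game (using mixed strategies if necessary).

64/7

Row minima are 6 and 7, so R's maximin is 7; column maxima are 17 and 10, so C's minimax is 10. These differ, so the equilibrium is in mixed strategies.
Let R play r1 with probability p. C is indifferent when 17p + 7(1−p) = 6p + 10(1−p), giving p = 3/14.
Let C play I with probability q. R is indifferent when 17q + 6(1−q) = 7q + 10(1−q), giving q = 2/7.
The value is 17·(2/7) + (6)·(5/7) = 64/7.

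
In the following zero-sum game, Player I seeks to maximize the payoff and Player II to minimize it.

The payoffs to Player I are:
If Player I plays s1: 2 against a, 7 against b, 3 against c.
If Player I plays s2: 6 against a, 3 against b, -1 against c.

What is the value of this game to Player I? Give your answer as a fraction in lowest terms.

Column b is strictly dominated by c for Player II (it gives Player I more in every row).
The remaining 2×2 game on (s1, s2) × (a, c) has no saddle point. Let Player I play s1 with probability p; indifference gives 2p + 6(1−p) = 3p − (1−p), so p = 7/8.
Similarly Player II's optimal q on a is 1/2, and the value is 2·(1/2) + (3)·(1/2) = 5/2.

5/2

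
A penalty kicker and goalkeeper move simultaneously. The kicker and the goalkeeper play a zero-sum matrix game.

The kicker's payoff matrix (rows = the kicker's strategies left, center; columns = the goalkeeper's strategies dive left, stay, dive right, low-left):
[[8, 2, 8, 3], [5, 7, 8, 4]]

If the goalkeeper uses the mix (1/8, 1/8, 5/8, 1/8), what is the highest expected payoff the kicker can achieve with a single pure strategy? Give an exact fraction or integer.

left: (8)·(1/8) + (2)·(1/8) + (8)·(5/8) + (3)·(1/8) = 53/8.
center: (5)·(1/8) + (7)·(1/8) + (8)·(5/8) + (4)·(1/8) = 7.
The best pure response is center with expected payoff 7.

7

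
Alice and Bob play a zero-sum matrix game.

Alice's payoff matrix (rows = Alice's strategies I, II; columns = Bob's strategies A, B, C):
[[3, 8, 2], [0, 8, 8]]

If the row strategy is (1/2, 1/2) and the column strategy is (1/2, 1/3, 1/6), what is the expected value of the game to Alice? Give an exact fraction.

Against (1/2, 1/3, 1/6), each row's expected payoff is I: 9/2; II: 4.
Taking the (1/2, 1/2)-weighted average: (1/2)·(9/2) + (1/2)·(4) = 17/4.

17/4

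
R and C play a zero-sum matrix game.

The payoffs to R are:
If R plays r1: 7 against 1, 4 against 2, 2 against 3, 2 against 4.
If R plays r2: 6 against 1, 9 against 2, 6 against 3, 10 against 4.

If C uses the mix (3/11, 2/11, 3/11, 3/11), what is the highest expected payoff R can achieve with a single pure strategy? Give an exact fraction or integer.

r1: (7)·(3/11) + (4)·(2/11) + (2)·(3/11) + (2)·(3/11) = 41/11.
r2: (6)·(3/11) + (9)·(2/11) + (6)·(3/11) + (10)·(3/11) = 84/11.
The best pure response is r2 with expected payoff 84/11.

84/11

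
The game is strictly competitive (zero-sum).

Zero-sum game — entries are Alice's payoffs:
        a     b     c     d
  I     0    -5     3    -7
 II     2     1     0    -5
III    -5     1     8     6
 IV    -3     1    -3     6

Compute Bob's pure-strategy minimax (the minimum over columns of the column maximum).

1

The worst case (largest entry) in each column is a: 2, b: 1, c: 8, d: 6.
The best (smallest) of these is 1.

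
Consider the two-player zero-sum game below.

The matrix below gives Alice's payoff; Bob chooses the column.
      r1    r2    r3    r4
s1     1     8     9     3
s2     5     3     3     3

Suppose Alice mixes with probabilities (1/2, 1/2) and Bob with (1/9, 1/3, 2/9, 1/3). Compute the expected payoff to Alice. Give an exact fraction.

Against (1/9, 1/3, 2/9, 1/3), each row's expected payoff is s1: 52/9; s2: 29/9.
Taking the (1/2, 1/2)-weighted average: (1/2)·(52/9) + (1/2)·(29/9) = 9/2.

9/2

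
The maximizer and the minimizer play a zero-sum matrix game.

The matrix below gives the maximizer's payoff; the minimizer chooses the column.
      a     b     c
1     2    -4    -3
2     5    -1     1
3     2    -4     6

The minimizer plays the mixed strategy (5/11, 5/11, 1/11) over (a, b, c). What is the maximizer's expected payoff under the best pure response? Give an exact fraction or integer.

21/11

1: (2)·(5/11) + (-4)·(5/11) + (-3)·(1/11) = -13/11.
2: (5)·(5/11) + (-1)·(5/11) + (1)·(1/11) = 21/11.
3: (2)·(5/11) + (-4)·(5/11) + (6)·(1/11) = -4/11.
The best pure response is 2 with expected payoff 21/11.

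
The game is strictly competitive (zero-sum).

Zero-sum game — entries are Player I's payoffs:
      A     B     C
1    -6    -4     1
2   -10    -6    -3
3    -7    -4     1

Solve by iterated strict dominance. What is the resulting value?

-6

Row 2 is strictly dominated by row 1 (-6>-10, -4>-6, 1>-3); eliminate 2.
Column C is strictly dominated by A for Player II (-6<1, -7<1); eliminate C.
Column B is strictly dominated by A for Player II (-6<-4, -7<-4); eliminate B.
Row 3 is strictly dominated by row 1 (-6>-7); eliminate 3.
Only (1, A) remains, with payoff -6.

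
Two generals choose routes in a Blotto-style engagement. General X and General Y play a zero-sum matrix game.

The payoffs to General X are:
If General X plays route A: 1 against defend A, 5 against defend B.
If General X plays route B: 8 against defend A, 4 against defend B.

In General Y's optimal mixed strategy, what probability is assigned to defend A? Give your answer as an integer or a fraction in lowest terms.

1/8

Row minima are 1 and 4, so General X's maximin is 4; column maxima are 8 and 5, so General Y's minimax is 5. These differ, so the equilibrium is in mixed strategies.
Let General Y play defend A with probability q. General X is indifferent when q + 5(1−q) = 8q + 4(1−q), giving q = 1/8.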